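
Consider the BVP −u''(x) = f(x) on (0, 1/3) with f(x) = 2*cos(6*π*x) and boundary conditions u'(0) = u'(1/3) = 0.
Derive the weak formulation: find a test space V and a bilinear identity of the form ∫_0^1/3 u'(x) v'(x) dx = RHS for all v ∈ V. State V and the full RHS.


V = H^1(0, 1/3) (no boundary constraint on v; u is determined up to an additive constant); weak form: ∫_0^1/3 u'v' dx = ∫_0^1/3 (2*cos(6*π*x)) v dx for all v ∈ V.

Multiply both sides by a test function v and integrate from 0 to 1/3:
  ∫_0^1/3 −u''(x) v(x) dx = ∫_0^1/3 f(x) v(x) dx.
Integrate the LHS by parts once:
  ∫_0^1/3 −u'' v dx = −[u'(x) v(x)]_0^1/3 + ∫_0^1/3 u'(x) v'(x) dx.
Thus ∫_0^1/3 u'(x) v'(x) dx = ∫_0^1/3 f(x) v(x) dx + [u'(x) v(x)]_0^1/3.
Choose V so that boundary terms are either known or forced to vanish.
u has homogeneous Neumann: u'(0) = u'(1/3) = 0. So [u' v]_0^1/3 = 0·v(1/3) − 0·v(0) = 0 for any v; take V = H^1(0, 1/3).
Weak formulation: find u (satisfying any essential BC) such that ∫_0^1/3 u'(x) v'(x) dx = ∫_0^1/3 f v dx for all v ∈ V (homogeneous Neumann, so boundary terms vanish).
Substituting f(x) = 2*cos(6*π*x), the right-hand side is ∫_0^1/3 (2*cos(6*π*x)) v dx.
Compatibility check (pure Neumann): taking v ≡ 1 ∈ V gives 0 = ∫_0^1/3 f dx + (0) − (0), i.e. ∫_0^1/3 f dx must equal u'(0) − u'(1/3) = 0. Indeed ∫_0^1/3 (2*cos(6*π*x)) dx = 0, so the data are compatible. The solution is then unique only up to an additive constant (fix it e.g. by requiring ∫_0^1/3 u dx = 0).


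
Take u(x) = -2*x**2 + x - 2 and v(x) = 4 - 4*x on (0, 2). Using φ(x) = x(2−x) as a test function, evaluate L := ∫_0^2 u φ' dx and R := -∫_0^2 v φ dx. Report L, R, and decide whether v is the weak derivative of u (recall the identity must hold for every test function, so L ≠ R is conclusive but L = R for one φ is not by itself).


LHS = 4, RHS = 0. No, v is not the weak derivative of u.

u(x) = -2*x**2 + x - 2, classical derivative u'(x) = 1 - 4*x.
φ(x) = x(2−x), so φ'(x) = 2 - 2*x.
Note φ(0) = φ(2) = 0, so the boundary term u·φ vanishes.
LHS = ∫_0^2 u(x) φ'(x) dx = ∫_0^2 (4*x^3 - 6*x^2 + 6*x - 4) dx. Term by term:
  ∫_0^2 4*x^3 dx = 16;  ∫_0^2 -6*x^2 dx = -16;  ∫_0^2 6*x dx = 12;
  ∫_0^2 -4 dx = -8.
Sum: 16 − 16 + 12 − 8 = 4.
So LHS = 4.
∫_0^2 v(x) φ(x) dx = ∫_0^2 (4*x^3 - 12*x^2 + 8*x) dx. Term by term:
  ∫_0^2 4*x^3 dx = 16;  ∫_0^2 -12*x^2 dx = -32;  ∫_0^2 8*x dx = 16.
Sum: 16 − 32 + 16 = 0.
So RHS = -∫_0^2 v(x) φ(x) dx = 0.
LHS − RHS = 4 ≠ 0, so the identity fails.
(For a valid weak derivative the identity must hold for EVERY test function, in particular this one. The failure shows v is NOT the weak derivative of u.)
Correct weak derivative would be u'(x) = 1 - 4*x.


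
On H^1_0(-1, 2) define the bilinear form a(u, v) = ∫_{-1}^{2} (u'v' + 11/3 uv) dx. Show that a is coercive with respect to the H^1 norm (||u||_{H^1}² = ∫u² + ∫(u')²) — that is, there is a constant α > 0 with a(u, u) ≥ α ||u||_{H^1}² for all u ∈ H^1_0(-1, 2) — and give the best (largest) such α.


α = 1

Coercivity of a(·,·) on H^1_0(-1, 2) means a(u, u) ≥ α ||u||_{H^1}² for every u ∈ H^1_0.
The interval has length L = 3, and Poincaré/coercivity depend only on L. Here a(u, u) = ∫(u')² + (11/3)·∫u².
Here c = 11/3 ≥ 1, so a(u,u) = ∫(u')² + c∫u² ≥ ∫(u')² + ∫u² = ||u||_{H^1}², i.e. α = 1 works. No larger α is possible: a(u,u) ≥ α||u||_{H^1}² means (1−α)∫(u')² ≥ (α−c)∫u², and for the modes u_n = sin(nπ(x−x₀)/L) (x₀ the left endpoint) one has ∫u_n²/∫(u_n')² = (L/(nπ))² → 0, so a(u_n,u_n)/||u_n||_{H^1}² → 1. Hence the optimal constant is α = 1.
Therefore α = 1.


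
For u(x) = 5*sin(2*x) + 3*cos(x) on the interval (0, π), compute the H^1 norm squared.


||u||_{H^1(0,π)}^2 = 80 + 143*π/2

u'(x) = -3*sin(x) + 10*cos(2*x).
Expand u² and (u')² and integrate term by term on (0, π), using: for integers n ≥ 1, ∫_0^π sin²(nx) dx = ∫_0^π cos²(nx) dx = π/2; for n ≠ n', ∫_0^π sin(nx)sin(n'x) dx = ∫_0^π cos(nx)cos(n'x) dx = 0; and by product-to-sum, ∫_0^π sin(nx)cos(n'x) dx = ½∫_0^π [sin((n+n')x) + sin((n−n')x)] dx, which is 0 when n+n' is even and 2n/(n²−n'²) when n+n' is odd (it need not vanish on (0, π)).
  u² squared terms: (3)²·∫cos(x)² dx = 9·π/2 = 9*π/2;  (5)²·∫sin(2x)² dx = 25·π/2 = 25*π/2.
  u² cross terms: 2·(3)·(5)·∫cos(x)·sin(2x) dx = 30·(4/3) = 40.
  So ∫_0^π u² dx = 9*π/2 + 25*π/2 + 40 = 40 + 17*π.
  (u')² squared terms: (-3)²·∫sin(x)² dx = 9·π/2 = 9*π/2;  (10)²·∫cos(2x)² dx = 100·π/2 = 50*π.
  (u')² cross terms: 2·(-3)·(10)·∫sin(x)·cos(2x) dx = -60·(-2/3) = 40.
  So ∫_0^π (u')² dx = 9*π/2 + 50*π + 40 = 40 + 109*π/2.
||u||_{H^1}^2 = (40 + 17*π) + (40 + 109*π/2) = 80 + 143*π/2.


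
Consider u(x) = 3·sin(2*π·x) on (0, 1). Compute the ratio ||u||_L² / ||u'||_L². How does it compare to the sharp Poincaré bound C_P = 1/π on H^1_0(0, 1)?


||u||_L² / ||u'||_L² = 1/(2*π) < C_P = 1/π.

u(x) = 3·sin(2*π·x), so u'(x) = 6*π*cos(2*π*x).
Writing u(x) = A·sin(kπx/L) with A = 3 and k = 2, use ∫_0^L sin²(kπx/L) dx = L/2 and ∫_0^L cos²(kπx/L) dx = L/2.
u² = 9·sin²(2*π·x) and (u')² = 36*π^2·cos²(2*π·x), and each of sin², cos² integrates to L/2 = 1/2 over (0, 1).
∫_0^1 u² dx = 9/2, so ||u||_L² = 3*sqrt(2)/2.
∫_0^1 (u')² dx = 18*π^2, so ||u'||_L² = 3*sqrt(2)*π.
Ratio ||u||_L² / ||u'||_L² = 1/(2*π).
Sharp Poincaré constant on H^1_0(0, 1) is C_P = L/π = 1/π, achieved by sin(π·x).
This is the k = 2 harmonic; the ratio L/(kπ) is strictly less than C_P = L/π, consistent with the sharp inequality ||u||_L² ≤ C_P ||u'||_L².


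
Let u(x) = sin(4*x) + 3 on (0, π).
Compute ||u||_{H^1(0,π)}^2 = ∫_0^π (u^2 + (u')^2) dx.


||u||_{H^1(0,π)}^2 = 35*π/2

u'(x) = 4*cos(4*x).
Expand u² and (u')² and integrate term by term on (0, π), using: for integers n ≥ 1, ∫_0^π sin²(nx) dx = ∫_0^π cos²(nx) dx = π/2; for n ≠ n', ∫_0^π sin(nx)sin(n'x) dx = ∫_0^π cos(nx)cos(n'x) dx = 0; and by product-to-sum, ∫_0^π sin(nx)cos(n'x) dx = ½∫_0^π [sin((n+n')x) + sin((n−n')x)] dx, which is 0 when n+n' is even and 2n/(n²−n'²) when n+n' is odd (it need not vanish on (0, π)). For the constant mode: ∫_0^π 1 dx = π, ∫_0^π cos(nx) dx = 0, ∫_0^π sin(nx) dx = (1−(−1)^n)/n.
  u² squared terms: (3)²·∫1 dx = 9·π = 9*π;  (1)²·∫sin(4x)² dx = 1·π/2 = π/2.
  u² cross terms: 2·(3)·(1)·∫1·sin(4x) dx = 6·(0) = 0.
  So ∫_0^π u² dx = 9*π + π/2 + 0 = 19*π/2.
  (u')² squared terms: (4)²·∫cos(4x)² dx = 16·π/2 = 8*π.
  So ∫_0^π (u')² dx = 8*π.
||u||_{H^1}^2 = (19*π/2) + (8*π) = 35*π/2.


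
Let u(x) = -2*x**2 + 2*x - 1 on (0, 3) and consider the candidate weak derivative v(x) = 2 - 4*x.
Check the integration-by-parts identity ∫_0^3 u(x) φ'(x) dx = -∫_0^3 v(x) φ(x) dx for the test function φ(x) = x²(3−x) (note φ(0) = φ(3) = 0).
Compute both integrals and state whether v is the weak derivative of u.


LHS = 351/10, RHS = 351/10. Yes, v = u' weakly.

u(x) = -2*x**2 + 2*x - 1, classical derivative u'(x) = 2 - 4*x.
φ(x) = x²(3−x), so φ'(x) = 3*x*(2 - x).
Note φ(0) = φ(3) = 0, so the boundary term u·φ vanishes.
LHS = ∫_0^3 u(x) φ'(x) dx = ∫_0^3 (6*x^4 - 18*x^3 + 15*x^2 - 6*x) dx. Term by term:
  ∫_0^3 6*x^4 dx = 1458/5;  ∫_0^3 -18*x^3 dx = -729/2;  ∫_0^3 15*x^2 dx = 135;
  ∫_0^3 -6*x dx = -27.
Sum: 1458/5 − 729/2 + 135 − 27 = 351/10.
So LHS = 351/10.
∫_0^3 v(x) φ(x) dx = ∫_0^3 (4*x^4 - 14*x^3 + 6*x^2) dx. Term by term:
  ∫_0^3 4*x^4 dx = 972/5;  ∫_0^3 -14*x^3 dx = -567/2;  ∫_0^3 6*x^2 dx = 54.
Sum: 972/5 − 567/2 + 54 = -351/10.
So RHS = -∫_0^3 v(x) φ(x) dx = 351/10.
LHS = RHS, so the identity holds for this test φ.
Moreover u is smooth here and v(x) = u'(x) = 2 - 4*x pointwise, so the identity holds for every test function. Hence v is the weak derivative of u.


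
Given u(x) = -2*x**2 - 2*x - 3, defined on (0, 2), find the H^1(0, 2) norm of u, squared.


||u||_{H^1}^2 = 3374/15

The H^1 norm (squared) on an interval (0, L) is
  ||u||_{H^1}^2 = ∫_0^L u(x)^2 dx + ∫_0^L u'(x)^2 dx.
Compute u'(x) = -4*x - 2.
Then u(x)^2 = 4*x**4 + 8*x**3 + 16*x**2 + 12*x + 9 and u'(x)^2 = 16*x**2 + 16*x + 4.
Integrate each monomial from 0 to 2 using ∫_0^2 c·x^n dx = c·2^(n+1)/(n+1):
  ∫_0^2 u(x)^2 dx = ∫_0^2 (4*x^4 + 8*x^3 + 16*x^2 + 12*x + 9) dx. Term by term:
    ∫_0^2 4*x^4 dx = 128/5;  ∫_0^2 8*x^3 dx = 32;  ∫_0^2 16*x^2 dx = 128/3;
    ∫_0^2 12*x dx = 24;  ∫_0^2 9 dx = 18.
  Sum: 128/5 + 32 + 128/3 + 24 + 18 = 2134/15.
  ∫_0^2 u'(x)^2 dx = ∫_0^2 (16*x^2 + 16*x + 4) dx. Term by term:
    ∫_0^2 16*x^2 dx = 128/3;  ∫_0^2 16*x dx = 32;  ∫_0^2 4 dx = 8.
  Sum: 128/3 + 32 + 8 = 248/3.
Adding: ||u||_{H^1}^2 = 2134/15 + 248/3 = 3374/15.


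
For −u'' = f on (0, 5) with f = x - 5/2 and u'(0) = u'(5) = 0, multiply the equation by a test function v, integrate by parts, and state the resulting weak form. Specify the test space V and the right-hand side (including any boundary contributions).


V = H^1(0, 5) (no boundary constraint on v; u is determined up to an additive constant); weak form: ∫_0^5 u'v' dx = ∫_0^5 (x - 5/2) v dx for all v ∈ V.

Multiply both sides by a test function v and integrate from 0 to 5:
  ∫_0^5 −u''(x) v(x) dx = ∫_0^5 f(x) v(x) dx.
Integrate the LHS by parts once:
  ∫_0^5 −u'' v dx = −[u'(x) v(x)]_0^5 + ∫_0^5 u'(x) v'(x) dx.
Thus ∫_0^5 u'(x) v'(x) dx = ∫_0^5 f(x) v(x) dx + [u'(x) v(x)]_0^5.
Choose V so that boundary terms are either known or forced to vanish.
u has homogeneous Neumann: u'(0) = u'(5) = 0. So [u' v]_0^5 = 0·v(5) − 0·v(0) = 0 for any v; take V = H^1(0, 5).
Weak formulation: find u (satisfying any essential BC) such that ∫_0^5 u'(x) v'(x) dx = ∫_0^5 f v dx for all v ∈ V (homogeneous Neumann, so boundary terms vanish).
Substituting f(x) = x - 5/2, the right-hand side is ∫_0^5 (x - 5/2) v dx.
Compatibility check (pure Neumann): taking v ≡ 1 ∈ V gives 0 = ∫_0^5 f dx + (0) − (0), i.e. ∫_0^5 f dx must equal u'(0) − u'(5) = 0. Indeed ∫_0^5 (x - 5/2) dx = 0, so the data are compatible. The solution is then unique only up to an additive constant (fix it e.g. by requiring ∫_0^5 u dx = 0).


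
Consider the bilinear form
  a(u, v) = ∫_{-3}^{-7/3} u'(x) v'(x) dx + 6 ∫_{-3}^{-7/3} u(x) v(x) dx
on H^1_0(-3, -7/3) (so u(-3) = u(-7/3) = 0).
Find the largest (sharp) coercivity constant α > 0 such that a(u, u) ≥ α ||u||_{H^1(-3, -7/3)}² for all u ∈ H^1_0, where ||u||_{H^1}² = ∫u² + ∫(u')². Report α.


α = 1

Coercivity of a(·,·) on H^1_0(-3, -7/3) means a(u, u) ≥ α ||u||_{H^1}² for every u ∈ H^1_0.
The interval has length L = 2/3, and Poincaré/coercivity depend only on L. Here a(u, u) = ∫(u')² + (6)·∫u².
Here c = 6 ≥ 1, so a(u,u) = ∫(u')² + c∫u² ≥ ∫(u')² + ∫u² = ||u||_{H^1}², i.e. α = 1 works. No larger α is possible: a(u,u) ≥ α||u||_{H^1}² means (1−α)∫(u')² ≥ (α−c)∫u², and for the modes u_n = sin(nπ(x−x₀)/L) (x₀ the left endpoint) one has ∫u_n²/∫(u_n')² = (L/(nπ))² → 0, so a(u_n,u_n)/||u_n||_{H^1}² → 1. Hence the optimal constant is α = 1.
Therefore α = 1.


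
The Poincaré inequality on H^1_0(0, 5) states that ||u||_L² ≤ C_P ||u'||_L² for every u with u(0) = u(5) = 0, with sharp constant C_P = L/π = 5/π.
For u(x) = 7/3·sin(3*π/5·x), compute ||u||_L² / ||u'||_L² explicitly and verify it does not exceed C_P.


||u||_L² / ||u'||_L² = 5/(3*π) < C_P = 5/π.

u(x) = 7/3·sin(3*π/5·x), so u'(x) = 7*π*cos(3*π*x/5)/5.
Writing u(x) = A·sin(kπx/L) with A = 7/3 and k = 3, use ∫_0^L sin²(kπx/L) dx = L/2 and ∫_0^L cos²(kπx/L) dx = L/2.
u² = 49/9·sin²(3*π/5·x) and (u')² = 49*π^2/25·cos²(3*π/5·x), and each of sin², cos² integrates to L/2 = 5/2 over (0, 5).
∫_0^5 u² dx = 245/18, so ||u||_L² = 7*sqrt(10)/6.
∫_0^5 (u')² dx = 49*π^2/10, so ||u'||_L² = 7*sqrt(10)*π/10.
Ratio ||u||_L² / ||u'||_L² = 5/(3*π).
Sharp Poincaré constant on H^1_0(0, 5) is C_P = L/π = 5/π, achieved by sin(π/5·x).
This is the k = 3 harmonic; the ratio L/(kπ) is strictly less than C_P = L/π, consistent with the sharp inequality ||u||_L² ≤ C_P ||u'||_L².


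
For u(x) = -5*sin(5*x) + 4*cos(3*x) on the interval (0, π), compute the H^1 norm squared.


||u||_{H^1(0,π)}^2 = 405*π

u'(x) = -12*sin(3*x) - 25*cos(5*x).
Expand u² and (u')² and integrate term by term on (0, π), using: for integers n ≥ 1, ∫_0^π sin²(nx) dx = ∫_0^π cos²(nx) dx = π/2; for n ≠ n', ∫_0^π sin(nx)sin(n'x) dx = ∫_0^π cos(nx)cos(n'x) dx = 0; and by product-to-sum, ∫_0^π sin(nx)cos(n'x) dx = ½∫_0^π [sin((n+n')x) + sin((n−n')x)] dx, which is 0 when n+n' is even and 2n/(n²−n'²) when n+n' is odd (it need not vanish on (0, π)).
  u² squared terms: (-5)²·∫sin(5x)² dx = 25·π/2 = 25*π/2;  (4)²·∫cos(3x)² dx = 16·π/2 = 8*π.
  u² cross terms: 2·(-5)·(4)·∫sin(5x)·cos(3x) dx = -40·(0) = 0.
  So ∫_0^π u² dx = 25*π/2 + 8*π + 0 = 41*π/2.
  (u')² squared terms: (-25)²·∫cos(5x)² dx = 625·π/2 = 625*π/2;  (-12)²·∫sin(3x)² dx = 144·π/2 = 72*π.
  (u')² cross terms: 2·(-25)·(-12)·∫cos(5x)·sin(3x) dx = 600·(0) = 0.
  So ∫_0^π (u')² dx = 625*π/2 + 72*π + 0 = 769*π/2.
||u||_{H^1}^2 = (41*π/2) + (769*π/2) = 405*π.


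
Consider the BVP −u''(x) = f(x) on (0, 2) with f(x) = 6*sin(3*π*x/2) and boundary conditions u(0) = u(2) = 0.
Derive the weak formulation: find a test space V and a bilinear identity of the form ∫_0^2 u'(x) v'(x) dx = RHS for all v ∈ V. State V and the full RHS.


V = H^1_0(0, 2) (so v(0) = v(2) = 0); weak form: ∫_0^2 u'v' dx = ∫_0^2 (6*sin(3*π*x/2)) v dx for all v ∈ V.

Multiply both sides by a test function v and integrate from 0 to 2:
  ∫_0^2 −u''(x) v(x) dx = ∫_0^2 f(x) v(x) dx.
Integrate the LHS by parts once:
  ∫_0^2 −u'' v dx = −[u'(x) v(x)]_0^2 + ∫_0^2 u'(x) v'(x) dx.
Thus ∫_0^2 u'(x) v'(x) dx = ∫_0^2 f(x) v(x) dx + [u'(x) v(x)]_0^2.
Choose V so that boundary terms are either known or forced to vanish.
u is Dirichlet: u(0) = u(2) = 0. Let V = H^1_0(0, 2); then v(0) = v(2) = 0, and [u' v]_0^2 = 0.
Weak formulation: find u (satisfying any essential BC) such that ∫_0^2 u'(x) v'(x) dx = ∫_0^2 f v dx for all v ∈ V.
Substituting f(x) = 6*sin(3*π*x/2), the right-hand side is ∫_0^2 (6*sin(3*π*x/2)) v dx.


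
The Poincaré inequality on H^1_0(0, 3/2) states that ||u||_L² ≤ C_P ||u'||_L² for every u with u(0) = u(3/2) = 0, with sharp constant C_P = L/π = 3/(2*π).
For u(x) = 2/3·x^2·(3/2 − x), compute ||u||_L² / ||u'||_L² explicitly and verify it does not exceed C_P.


||u||_L² / ||u'||_L² = 3*sqrt(14)/28 < C_P = 3/(2*π).

u(x) = 2/3·x^2·(3/2 − x), so u'(x) = 2*x*(1 - x).
u(x) = 2/3·x^2·(3/2 − x) vanishes at x = 0 and x = 3/2, so u ∈ H^1_0(0, 3/2). Differentiate via the product rule and integrate the resulting polynomials term by term.
  ∫_0^3/2 u² dx = ∫_0^3/2 (4*x^6/9 - 4*x^5/3 + x^4) dx. Term by term:
    ∫_0^3/2 4*x^6/9 dx = 243/224;  ∫_0^3/2 -4*x^5/3 dx = -81/32;  ∫_0^3/2 x^4 dx = 243/160.
  Sum: 243/224 − 81/32 + 243/160 = 81/1120.
  ∫_0^3/2 (u')² dx = ∫_0^3/2 (4*x^4 - 8*x^3 + 4*x^2) dx. Term by term:
    ∫_0^3/2 4*x^4 dx = 243/40;  ∫_0^3/2 -8*x^3 dx = -81/8;  ∫_0^3/2 4*x^2 dx = 9/2.
  Sum: 243/40 − 81/8 + 9/2 = 9/20.
∫_0^3/2 u² dx = 81/1120, so ||u||_L² = 9*sqrt(70)/280.
∫_0^3/2 (u')² dx = 9/20, so ||u'||_L² = 3*sqrt(5)/10.
Ratio ||u||_L² / ||u'||_L² = 3*sqrt(14)/28.
Sharp Poincaré constant on H^1_0(0, 3/2) is C_P = L/π = 3/(2*π), achieved by sin(2*π/3·x).
A polynomial bump cannot attain the sharp Poincaré constant (only the first sine eigenfunction does), so the ratio is strictly less than C_P, consistent with ||u||_L² ≤ C_P ||u'||_L².


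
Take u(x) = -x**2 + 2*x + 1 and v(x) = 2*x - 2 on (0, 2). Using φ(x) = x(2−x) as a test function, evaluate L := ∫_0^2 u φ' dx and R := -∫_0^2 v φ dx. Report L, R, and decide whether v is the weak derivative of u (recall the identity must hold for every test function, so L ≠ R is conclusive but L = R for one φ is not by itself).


LHS = 0, RHS = 0. No, v is not the weak derivative of u.

u(x) = -x**2 + 2*x + 1, classical derivative u'(x) = 2 - 2*x.
φ(x) = x(2−x), so φ'(x) = 2 - 2*x.
Note φ(0) = φ(2) = 0, so the boundary term u·φ vanishes.
LHS = ∫_0^2 u(x) φ'(x) dx = ∫_0^2 (2*x^3 - 6*x^2 + 2*x + 2) dx. Term by term:
  ∫_0^2 2*x^3 dx = 8;  ∫_0^2 -6*x^2 dx = -16;  ∫_0^2 2*x dx = 4;
  ∫_0^2 2 dx = 4.
Sum: 8 − 16 + 4 + 4 = 0.
So LHS = 0.
∫_0^2 v(x) φ(x) dx = ∫_0^2 (-2*x^3 + 6*x^2 - 4*x) dx. Term by term:
  ∫_0^2 -2*x^3 dx = -8;  ∫_0^2 6*x^2 dx = 16;  ∫_0^2 -4*x dx = -8.
Sum: -8 + 16 − 8 = 0.
So RHS = -∫_0^2 v(x) φ(x) dx = 0.
LHS = RHS, so the identity holds for this particular φ. But this is necessary, not sufficient: a weak derivative must satisfy the identity for EVERY test function in C_c^∞(0, 2).
Here u is smooth, so its weak derivative equals its classical derivative u'(x) = 2 - 2*x. Since v(x) = 2*x - 2 ≠ u'(x), v is NOT the weak derivative of u — the agreement for this single φ is a coincidence (the difference v − u' happens to be L²-orthogonal to this φ).


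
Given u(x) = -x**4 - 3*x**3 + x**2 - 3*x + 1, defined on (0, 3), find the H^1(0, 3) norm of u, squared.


||u||_{H^1}^2 = 3795513/140

The H^1 norm (squared) on an interval (0, L) is
  ||u||_{H^1}^2 = ∫_0^L u(x)^2 dx + ∫_0^L u'(x)^2 dx.
Compute u'(x) = -4*x**3 - 9*x**2 + 2*x - 3.
Then u(x)^2 = x**8 + 6*x**7 + 7*x**6 + 17*x**4 - 12*x**3 + 11*x**2 - 6*x + 1 and u'(x)^2 = 16*x**6 + 72*x**5 + 65*x**4 - 12*x**3 + 58*x**2 - 12*x + 9.
Integrate each monomial from 0 to 3 using ∫_0^3 c·x^n dx = c·3^(n+1)/(n+1):
  ∫_0^3 u(x)^2 dx = ∫_0^3 (x^8 + 6*x^7 + 7*x^6 + 17*x^4 - 12*x^3 + 11*x^2 - 6*x + 1) dx. Term by term:
    ∫_0^3 x^8 dx = 2187;  ∫_0^3 6*x^7 dx = 19683/4;  ∫_0^3 7*x^6 dx = 2187;
    ∫_0^3 17*x^4 dx = 4131/5;  ∫_0^3 -12*x^3 dx = -243;  ∫_0^3 11*x^2 dx = 99;
    ∫_0^3 -6*x dx = -27;  ∫_0^3 1 dx = 3.
  Sum: 2187 + 19683/4 + 2187 + 4131/5 − 243 + 99 − 27 + 3 = 199059/20.
  ∫_0^3 u'(x)^2 dx = ∫_0^3 (16*x^6 + 72*x^5 + 65*x^4 - 12*x^3 + 58*x^2 - 12*x + 9) dx. Term by term:
    ∫_0^3 16*x^6 dx = 34992/7;  ∫_0^3 72*x^5 dx = 8748;  ∫_0^3 65*x^4 dx = 3159;
    ∫_0^3 -12*x^3 dx = -243;  ∫_0^3 58*x^2 dx = 522;  ∫_0^3 -12*x dx = -54;
    ∫_0^3 9 dx = 27.
  Sum: 34992/7 + 8748 + 3159 − 243 + 522 − 54 + 27 = 120105/7.
Adding: ||u||_{H^1}^2 = 199059/20 + 120105/7 = 3795513/140.


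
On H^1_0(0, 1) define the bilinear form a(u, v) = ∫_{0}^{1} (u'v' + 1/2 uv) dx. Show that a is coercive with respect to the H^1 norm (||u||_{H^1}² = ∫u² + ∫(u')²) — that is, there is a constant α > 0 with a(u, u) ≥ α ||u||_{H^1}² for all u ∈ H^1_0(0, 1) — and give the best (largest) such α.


α = (1/2 + π^2)/(1 + π^2)

Coercivity of a(·,·) on H^1_0(0, 1) means a(u, u) ≥ α ||u||_{H^1}² for every u ∈ H^1_0.
The interval has length L = 1, and Poincaré/coercivity depend only on L. Here a(u, u) = ∫(u')² + (1/2)·∫u².
Here 0 < c = 1/2 < 1. The condition a(u,u) ≥ α||u||_{H^1}² reads (1−α)∫(u')² ≥ (α−c)∫u². Any admissible α is ≤ 1 (rapidly oscillating u have ∫u²/∫(u')² → 0), and α = 1 would force 0 ≥ (1−c)∫u², impossible since c < 1; so 1−α > 0. By the sharp Poincaré inequality on H^1_0 of an interval of length L, ∫(u')² ≥ (π/L)²∫u² with equality for the first sine mode sin(π(x−x₀)/L) (x₀ the left endpoint), so the inequality holds for all u iff (1−α)(π/L)² ≥ α − c, i.e. α ≤ ((π/L)² + c)/((π/L)² + 1) = (1 + c(L/π)²)/(1 + (L/π)²). With (π/L)² = π^2 and c = 1/2, the largest admissible constant is α = ((π/L)² + c)/((π/L)² + 1).
Simplifying, α = (1/2 + π^2)/(1 + π^2).


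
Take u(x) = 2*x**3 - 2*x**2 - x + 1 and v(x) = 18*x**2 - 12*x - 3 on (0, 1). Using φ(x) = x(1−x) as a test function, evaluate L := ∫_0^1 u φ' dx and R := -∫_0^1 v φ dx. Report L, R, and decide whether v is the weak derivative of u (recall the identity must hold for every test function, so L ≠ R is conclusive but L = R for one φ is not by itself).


LHS = 1/5, RHS = 3/5. No, v is not the weak derivative of u.

u(x) = 2*x**3 - 2*x**2 - x + 1, classical derivative u'(x) = 6*x**2 - 4*x - 1.
φ(x) = x(1−x), so φ'(x) = 1 - 2*x.
Note φ(0) = φ(1) = 0, so the boundary term u·φ vanishes.
LHS = ∫_0^1 u(x) φ'(x) dx = ∫_0^1 (-4*x^4 + 6*x^3 - 3*x + 1) dx. Term by term:
  ∫_0^1 -4*x^4 dx = -4/5;  ∫_0^1 6*x^3 dx = 3/2;  ∫_0^1 -3*x dx = -3/2;
  ∫_0^1 1 dx = 1.
Sum: -4/5 + 3/2 − 3/2 + 1 = 1/5.
So LHS = 1/5.
∫_0^1 v(x) φ(x) dx = ∫_0^1 (-18*x^4 + 30*x^3 - 9*x^2 - 3*x) dx. Term by term:
  ∫_0^1 -18*x^4 dx = -18/5;  ∫_0^1 30*x^3 dx = 15/2;  ∫_0^1 -9*x^2 dx = -3;
  ∫_0^1 -3*x dx = -3/2.
Sum: -18/5 + 15/2 − 3 − 3/2 = -3/5.
So RHS = -∫_0^1 v(x) φ(x) dx = 3/5.
LHS − RHS = -2/5 ≠ 0, so the identity fails.
(For a valid weak derivative the identity must hold for EVERY test function, in particular this one. The failure shows v is NOT the weak derivative of u.)
Correct weak derivative would be u'(x) = 6*x**2 - 4*x - 1.


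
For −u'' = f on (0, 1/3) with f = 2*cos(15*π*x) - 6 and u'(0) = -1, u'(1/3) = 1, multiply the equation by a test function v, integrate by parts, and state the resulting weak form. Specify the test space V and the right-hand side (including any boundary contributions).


V = H^1(0, 1/3) (v unrestricted at boundary; u is determined up to an additive constant); weak form: ∫_0^1/3 u'v' dx = ∫_0^1/3 (2*cos(15*π*x) - 6) v dx + v(1/3) + v(0) for all v ∈ V.

Multiply both sides by a test function v and integrate from 0 to 1/3:
  ∫_0^1/3 −u''(x) v(x) dx = ∫_0^1/3 f(x) v(x) dx.
Integrate the LHS by parts once:
  ∫_0^1/3 −u'' v dx = −[u'(x) v(x)]_0^1/3 + ∫_0^1/3 u'(x) v'(x) dx.
Thus ∫_0^1/3 u'(x) v'(x) dx = ∫_0^1/3 f(x) v(x) dx + [u'(x) v(x)]_0^1/3.
Choose V so that boundary terms are either known or forced to vanish.
u has inhomogeneous Neumann u'(0) = -1, u'(1/3) = 1. [u' v]_0^1/3 = (1)·v(1/3) − (-1)·v(0) = v(1/3) + v(0). Take V = H^1(0, 1/3); boundary term becomes part of RHS.
Weak formulation: find u (satisfying any essential BC) such that ∫_0^1/3 u'(x) v'(x) dx = ∫_0^1/3 f v dx + v(1/3) + v(0) for all v ∈ V (Neumann data are natural BCs: they enter the RHS as boundary terms).
Substituting f(x) = 2*cos(15*π*x) - 6, the right-hand side is ∫_0^1/3 (2*cos(15*π*x) - 6) v dx + v(1/3) + v(0).
Compatibility check (pure Neumann): taking v ≡ 1 ∈ V gives 0 = ∫_0^1/3 f dx + (1) − (-1), i.e. ∫_0^1/3 f dx must equal u'(0) − u'(1/3) = -2. Indeed ∫_0^1/3 (2*cos(15*π*x) - 6) dx = -2, so the data are compatible. The solution is then unique only up to an additive constant (fix it e.g. by requiring ∫_0^1/3 u dx = 0).


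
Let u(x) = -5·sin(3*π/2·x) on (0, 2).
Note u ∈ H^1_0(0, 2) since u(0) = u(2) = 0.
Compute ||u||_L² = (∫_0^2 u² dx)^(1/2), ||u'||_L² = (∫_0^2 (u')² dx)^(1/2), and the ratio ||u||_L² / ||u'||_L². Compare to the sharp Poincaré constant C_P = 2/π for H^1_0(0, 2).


||u||_L² / ||u'||_L² = 2/(3*π) < C_P = 2/π.

u(x) = -5·sin(3*π/2·x), so u'(x) = -15*π*cos(3*π*x/2)/2.
Writing u(x) = A·sin(kπx/L) with A = -5 and k = 3, use ∫_0^L sin²(kπx/L) dx = L/2 and ∫_0^L cos²(kπx/L) dx = L/2.
u² = 25·sin²(3*π/2·x) and (u')² = 225*π^2/4·cos²(3*π/2·x), and each of sin², cos² integrates to L/2 = 1 over (0, 2).
∫_0^2 u² dx = 25, so ||u||_L² = 5.
∫_0^2 (u')² dx = 225*π^2/4, so ||u'||_L² = 15*π/2.
Ratio ||u||_L² / ||u'||_L² = 2/(3*π).
Sharp Poincaré constant on H^1_0(0, 2) is C_P = L/π = 2/π, achieved by sin(π/2·x).
This is the k = 3 harmonic; the ratio L/(kπ) is strictly less than C_P = L/π, consistent with the sharp inequality ||u||_L² ≤ C_P ||u'||_L².


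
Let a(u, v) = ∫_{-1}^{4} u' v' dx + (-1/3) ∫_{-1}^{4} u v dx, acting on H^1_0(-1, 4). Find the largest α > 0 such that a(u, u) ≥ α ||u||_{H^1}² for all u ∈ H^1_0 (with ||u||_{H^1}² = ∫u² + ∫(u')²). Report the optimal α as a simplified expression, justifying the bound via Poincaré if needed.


α = (-25/3 + π^2)/(π^2 + 25)

Coercivity of a(·,·) on H^1_0(-1, 4) means a(u, u) ≥ α ||u||_{H^1}² for every u ∈ H^1_0.
The interval has length L = 5, and Poincaré/coercivity depend only on L. Here a(u, u) = ∫(u')² + (-1/3)·∫u².
Here c = -1/3 < 0 with |c| < (π/L)² = π^2/25, so coercivity still holds. The condition a(u,u) ≥ α||u||_{H^1}² reads (1−α)∫(u')² ≥ (α−c)∫u². Any admissible α is ≤ 1 (rapidly oscillating u have ∫u²/∫(u')² → 0), and α = 1 would force 0 ≥ (1−c)∫u², impossible since c < 1; so 1−α > 0. By the sharp Poincaré inequality on H^1_0 of an interval of length L, ∫(u')² ≥ (π/L)²∫u² with equality for the first sine mode sin(π(x−x₀)/L) (x₀ the left endpoint), so the inequality holds for all u iff (1−α)(π/L)² ≥ α − c, i.e. α ≤ ((π/L)² + c)/((π/L)² + 1) = (1 + c(L/π)²)/(1 + (L/π)²). (Direct route, valid since c ≤ 0: Poincaré gives c∫u² ≥ c(L/π)²∫(u')², so a(u,u) ≥ (1 + c(L/π)²)∫(u')², while ||u||_{H^1}² ≤ (1 + (L/π)²)∫(u')²; dividing yields the same α.) With (π/L)² = π^2/25 and c = -1/3, the largest admissible constant is α = ((π/L)² + c)/((π/L)² + 1).
Simplifying, α = (-25/3 + π^2)/(π^2 + 25).


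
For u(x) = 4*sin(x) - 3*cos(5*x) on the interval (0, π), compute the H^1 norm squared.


||u||_{H^1(0,π)}^2 = 133*π

u'(x) = 15*sin(5*x) + 4*cos(x).
Expand u² and (u')² and integrate term by term on (0, π), using: for integers n ≥ 1, ∫_0^π sin²(nx) dx = ∫_0^π cos²(nx) dx = π/2; for n ≠ n', ∫_0^π sin(nx)sin(n'x) dx = ∫_0^π cos(nx)cos(n'x) dx = 0; and by product-to-sum, ∫_0^π sin(nx)cos(n'x) dx = ½∫_0^π [sin((n+n')x) + sin((n−n')x)] dx, which is 0 when n+n' is even and 2n/(n²−n'²) when n+n' is odd (it need not vanish on (0, π)).
  u² squared terms: (-3)²·∫cos(5x)² dx = 9·π/2 = 9*π/2;  (4)²·∫sin(x)² dx = 16·π/2 = 8*π.
  u² cross terms: 2·(-3)·(4)·∫cos(5x)·sin(x) dx = -24·(0) = 0.
  So ∫_0^π u² dx = 9*π/2 + 8*π + 0 = 25*π/2.
  (u')² squared terms: (4)²·∫cos(x)² dx = 16·π/2 = 8*π;  (15)²·∫sin(5x)² dx = 225·π/2 = 225*π/2.
  (u')² cross terms: 2·(4)·(15)·∫cos(x)·sin(5x) dx = 120·(0) = 0.
  So ∫_0^π (u')² dx = 8*π + 225*π/2 + 0 = 241*π/2.
||u||_{H^1}^2 = (25*π/2) + (241*π/2) = 133*π.


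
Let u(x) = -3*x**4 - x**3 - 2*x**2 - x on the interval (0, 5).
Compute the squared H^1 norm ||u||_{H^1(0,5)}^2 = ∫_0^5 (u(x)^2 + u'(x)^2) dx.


||u||_{H^1}^2 = 120132065/28

The H^1 norm (squared) on an interval (0, L) is
  ||u||_{H^1}^2 = ∫_0^L u(x)^2 dx + ∫_0^L u'(x)^2 dx.
Compute u'(x) = -12*x**3 - 3*x**2 - 4*x - 1.
Then u(x)^2 = 9*x**8 + 6*x**7 + 13*x**6 + 10*x**5 + 6*x**4 + 4*x**3 + x**2 and u'(x)^2 = 144*x**6 + 72*x**5 + 105*x**4 + 48*x**3 + 22*x**2 + 8*x + 1.
Integrate each monomial from 0 to 5 using ∫_0^5 c·x^n dx = c·5^(n+1)/(n+1):
  ∫_0^5 u(x)^2 dx = ∫_0^5 (9*x^8 + 6*x^7 + 13*x^6 + 10*x^5 + 6*x^4 + 4*x^3 + x^2) dx. Term by term:
    ∫_0^5 9*x^8 dx = 1953125;  ∫_0^5 6*x^7 dx = 1171875/4;  ∫_0^5 13*x^6 dx = 1015625/7;
    ∫_0^5 10*x^5 dx = 78125/3;  ∫_0^5 6*x^4 dx = 3750;  ∫_0^5 4*x^3 dx = 625;
    ∫_0^5 x^2 dx = 125/3.
  Sum: 1953125 + 1171875/4 + 1015625/7 + 78125/3 + 3750 + 625 + 125/3 = 203417875/84.
  ∫_0^5 u'(x)^2 dx = ∫_0^5 (144*x^6 + 72*x^5 + 105*x^4 + 48*x^3 + 22*x^2 + 8*x + 1) dx. Term by term:
    ∫_0^5 144*x^6 dx = 11250000/7;  ∫_0^5 72*x^5 dx = 187500;  ∫_0^5 105*x^4 dx = 65625;
    ∫_0^5 48*x^3 dx = 7500;  ∫_0^5 22*x^2 dx = 2750/3;  ∫_0^5 8*x dx = 100;
    ∫_0^5 1 dx = 5.
  Sum: 11250000/7 + 187500 + 65625 + 7500 + 2750/3 + 100 + 5 = 39244580/21.
Adding: ||u||_{H^1}^2 = 203417875/84 + 39244580/21 = 120132065/28.


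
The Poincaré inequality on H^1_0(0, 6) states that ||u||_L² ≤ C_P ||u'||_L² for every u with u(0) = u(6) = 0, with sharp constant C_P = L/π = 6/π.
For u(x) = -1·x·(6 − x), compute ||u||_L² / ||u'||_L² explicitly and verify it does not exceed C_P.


||u||_L² / ||u'||_L² = 3*sqrt(10)/5 < C_P = 6/π.

u(x) = -1·x·(6 − x), so u'(x) = 2*x - 6.
u(x) = -1·x·(6 − x) vanishes at x = 0 and x = 6, so u ∈ H^1_0(0, 6). Differentiate via the product rule and integrate the resulting polynomials term by term.
  ∫_0^6 u² dx = ∫_0^6 (x^4 - 12*x^3 + 36*x^2) dx. Term by term:
    ∫_0^6 x^4 dx = 7776/5;  ∫_0^6 -12*x^3 dx = -3888;  ∫_0^6 36*x^2 dx = 2592.
  Sum: 7776/5 − 3888 + 2592 = 1296/5.
  ∫_0^6 (u')² dx = ∫_0^6 (4*x^2 - 24*x + 36) dx. Term by term:
    ∫_0^6 4*x^2 dx = 288;  ∫_0^6 -24*x dx = -432;  ∫_0^6 36 dx = 216.
  Sum: 288 − 432 + 216 = 72.
∫_0^6 u² dx = 1296/5, so ||u||_L² = 36*sqrt(5)/5.
∫_0^6 (u')² dx = 72, so ||u'||_L² = 6*sqrt(2).
Ratio ||u||_L² / ||u'||_L² = 3*sqrt(10)/5.
Sharp Poincaré constant on H^1_0(0, 6) is C_P = L/π = 6/π, achieved by sin(π/6·x).
A polynomial bump cannot attain the sharp Poincaré constant (only the first sine eigenfunction does), so the ratio is strictly less than C_P, consistent with ||u||_L² ≤ C_P ||u'||_L².


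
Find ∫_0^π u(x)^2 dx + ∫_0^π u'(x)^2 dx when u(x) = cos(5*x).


||u||_{H^1(0,π)}^2 = 13*π

u'(x) = -5*sin(5*x).
Expand u² and (u')² and integrate term by term on (0, π), using: for integers n ≥ 1, ∫_0^π sin²(nx) dx = ∫_0^π cos²(nx) dx = π/2; for n ≠ n', ∫_0^π sin(nx)sin(n'x) dx = ∫_0^π cos(nx)cos(n'x) dx = 0; and by product-to-sum, ∫_0^π sin(nx)cos(n'x) dx = ½∫_0^π [sin((n+n')x) + sin((n−n')x)] dx, which is 0 when n+n' is even and 2n/(n²−n'²) when n+n' is odd (it need not vanish on (0, π)).
  u² squared terms: (1)²·∫cos(5x)² dx = 1·π/2 = π/2.
  So ∫_0^π u² dx = π/2.
  (u')² squared terms: (-5)²·∫sin(5x)² dx = 25·π/2 = 25*π/2.
  So ∫_0^π (u')² dx = 25*π/2.
||u||_{H^1}^2 = (π/2) + (25*π/2) = 13*π.


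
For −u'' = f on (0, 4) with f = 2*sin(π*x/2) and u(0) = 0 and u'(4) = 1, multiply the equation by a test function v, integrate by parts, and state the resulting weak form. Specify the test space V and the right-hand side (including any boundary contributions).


V = {v ∈ H^1(0, 4) : v(0) = 0} (test functions vanish at x = 0 where u is specified); weak form: ∫_0^4 u'v' dx = ∫_0^4 (2*sin(π*x/2)) v dx + v(4) for all v ∈ V.

Multiply both sides by a test function v and integrate from 0 to 4:
  ∫_0^4 −u''(x) v(x) dx = ∫_0^4 f(x) v(x) dx.
Integrate the LHS by parts once:
  ∫_0^4 −u'' v dx = −[u'(x) v(x)]_0^4 + ∫_0^4 u'(x) v'(x) dx.
Thus ∫_0^4 u'(x) v'(x) dx = ∫_0^4 f(x) v(x) dx + [u'(x) v(x)]_0^4.
Choose V so that boundary terms are either known or forced to vanish.
Mixed BC: u(0) = 0 (Dirichlet) and u'(4) = 1 (Neumann). Define V = {v ∈ H^1(0, 4) : v(0) = 0}. Then [u' v]_0^4 = u'(4)·v(4) − u'(0)·0 = v(4).
Weak formulation: find u (satisfying any essential BC) such that ∫_0^4 u'(x) v'(x) dx = ∫_0^4 f v dx + v(4) for all v ∈ V (Dirichlet at 0 absorbed into V; Neumann datum at x = 4 contributes the boundary term).
Substituting f(x) = 2*sin(π*x/2), the right-hand side is ∫_0^4 (2*sin(π*x/2)) v dx + v(4).


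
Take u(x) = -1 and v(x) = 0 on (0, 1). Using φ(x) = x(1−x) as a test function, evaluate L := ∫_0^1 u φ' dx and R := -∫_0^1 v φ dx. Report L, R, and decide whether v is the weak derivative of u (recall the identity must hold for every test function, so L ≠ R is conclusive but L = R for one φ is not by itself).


LHS = 0, RHS = 0. Yes, v = u' weakly.

u(x) = -1, classical derivative u'(x) = 0.
φ(x) = x(1−x), so φ'(x) = 1 - 2*x.
Note φ(0) = φ(1) = 0, so the boundary term u·φ vanishes.
LHS = ∫_0^1 u(x) φ'(x) dx = ∫_0^1 (2*x - 1) dx. Term by term:
  ∫_0^1 2*x dx = 1;  ∫_0^1 -1 dx = -1.
Sum: 1 − 1 = 0.
So LHS = 0.
∫_0^1 v(x) φ(x) dx = ∫_0^1 (0) dx. Term by term:
  ∫_0^1 0 dx = 0.
So RHS = -∫_0^1 v(x) φ(x) dx = 0.
LHS = RHS, so the identity holds for this test φ.
Moreover u is smooth here and v(x) = u'(x) = 0 pointwise, so the identity holds for every test function. Hence v is the weak derivative of u.


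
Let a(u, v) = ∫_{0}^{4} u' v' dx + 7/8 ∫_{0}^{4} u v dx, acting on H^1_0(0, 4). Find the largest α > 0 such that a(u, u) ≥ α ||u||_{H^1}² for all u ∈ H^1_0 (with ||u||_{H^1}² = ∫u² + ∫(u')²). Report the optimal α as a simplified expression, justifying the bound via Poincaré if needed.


α = (π^2 + 14)/(π^2 + 16)

Coercivity of a(·,·) on H^1_0(0, 4) means a(u, u) ≥ α ||u||_{H^1}² for every u ∈ H^1_0.
The interval has length L = 4, and Poincaré/coercivity depend only on L. Here a(u, u) = ∫(u')² + (7/8)·∫u².
Here 0 < c = 7/8 < 1. The condition a(u,u) ≥ α||u||_{H^1}² reads (1−α)∫(u')² ≥ (α−c)∫u². Any admissible α is ≤ 1 (rapidly oscillating u have ∫u²/∫(u')² → 0), and α = 1 would force 0 ≥ (1−c)∫u², impossible since c < 1; so 1−α > 0. By the sharp Poincaré inequality on H^1_0 of an interval of length L, ∫(u')² ≥ (π/L)²∫u² with equality for the first sine mode sin(π(x−x₀)/L) (x₀ the left endpoint), so the inequality holds for all u iff (1−α)(π/L)² ≥ α − c, i.e. α ≤ ((π/L)² + c)/((π/L)² + 1) = (1 + c(L/π)²)/(1 + (L/π)²). With (π/L)² = π^2/16 and c = 7/8, the largest admissible constant is α = ((π/L)² + c)/((π/L)² + 1).
Simplifying, α = (π^2 + 14)/(π^2 + 16).


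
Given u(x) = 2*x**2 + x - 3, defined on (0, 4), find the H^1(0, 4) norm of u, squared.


||u||_{H^1}^2 = 18568/15

The H^1 norm (squared) on an interval (0, L) is
  ||u||_{H^1}^2 = ∫_0^L u(x)^2 dx + ∫_0^L u'(x)^2 dx.
Compute u'(x) = 4*x + 1.
Then u(x)^2 = 4*x**4 + 4*x**3 - 11*x**2 - 6*x + 9 and u'(x)^2 = 16*x**2 + 8*x + 1.
Integrate each monomial from 0 to 4 using ∫_0^4 c·x^n dx = c·4^(n+1)/(n+1):
  ∫_0^4 u(x)^2 dx = ∫_0^4 (4*x^4 + 4*x^3 - 11*x^2 - 6*x + 9) dx. Term by term:
    ∫_0^4 4*x^4 dx = 4096/5;  ∫_0^4 4*x^3 dx = 256;  ∫_0^4 -11*x^2 dx = -704/3;
    ∫_0^4 -6*x dx = -48;  ∫_0^4 9 dx = 36.
  Sum: 4096/5 + 256 − 704/3 − 48 + 36 = 12428/15.
  ∫_0^4 u'(x)^2 dx = ∫_0^4 (16*x^2 + 8*x + 1) dx. Term by term:
    ∫_0^4 16*x^2 dx = 1024/3;  ∫_0^4 8*x dx = 64;  ∫_0^4 1 dx = 4.
  Sum: 1024/3 + 64 + 4 = 1228/3.
Adding: ||u||_{H^1}^2 = 12428/15 + 1228/3 = 18568/15.


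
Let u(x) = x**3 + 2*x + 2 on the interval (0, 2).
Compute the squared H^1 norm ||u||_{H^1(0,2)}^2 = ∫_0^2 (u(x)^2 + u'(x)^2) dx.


||u||_{H^1}^2 = 20176/105

The H^1 norm (squared) on an interval (0, L) is
  ||u||_{H^1}^2 = ∫_0^L u(x)^2 dx + ∫_0^L u'(x)^2 dx.
Compute u'(x) = 3*x**2 + 2.
Then u(x)^2 = x**6 + 4*x**4 + 4*x**3 + 4*x**2 + 8*x + 4 and u'(x)^2 = 9*x**4 + 12*x**2 + 4.
Integrate each monomial from 0 to 2 using ∫_0^2 c·x^n dx = c·2^(n+1)/(n+1):
  ∫_0^2 u(x)^2 dx = ∫_0^2 (x^6 + 4*x^4 + 4*x^3 + 4*x^2 + 8*x + 4) dx. Term by term:
    ∫_0^2 x^6 dx = 128/7;  ∫_0^2 4*x^4 dx = 128/5;  ∫_0^2 4*x^3 dx = 16;
    ∫_0^2 4*x^2 dx = 32/3;  ∫_0^2 8*x dx = 16;  ∫_0^2 4 dx = 8.
  Sum: 128/7 + 128/5 + 16 + 32/3 + 16 + 8 = 9928/105.
  ∫_0^2 u'(x)^2 dx = ∫_0^2 (9*x^4 + 12*x^2 + 4) dx. Term by term:
    ∫_0^2 9*x^4 dx = 288/5;  ∫_0^2 12*x^2 dx = 32;  ∫_0^2 4 dx = 8.
  Sum: 288/5 + 32 + 8 = 488/5.
Adding: ||u||_{H^1}^2 = 9928/105 + 488/5 = 20176/105.


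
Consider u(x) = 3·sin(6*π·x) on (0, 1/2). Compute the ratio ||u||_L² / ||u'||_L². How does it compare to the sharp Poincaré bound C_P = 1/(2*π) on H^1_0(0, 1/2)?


||u||_L² / ||u'||_L² = 1/(6*π) < C_P = 1/(2*π).

u(x) = 3·sin(6*π·x), so u'(x) = 18*π*cos(6*π*x).
Writing u(x) = A·sin(kπx/L) with A = 3 and k = 3, use ∫_0^L sin²(kπx/L) dx = L/2 and ∫_0^L cos²(kπx/L) dx = L/2.
u² = 9·sin²(6*π·x) and (u')² = 324*π^2·cos²(6*π·x), and each of sin², cos² integrates to L/2 = 1/4 over (0, 1/2).
∫_0^1/2 u² dx = 9/4, so ||u||_L² = 3/2.
∫_0^1/2 (u')² dx = 81*π^2, so ||u'||_L² = 9*π.
Ratio ||u||_L² / ||u'||_L² = 1/(6*π).
Sharp Poincaré constant on H^1_0(0, 1/2) is C_P = L/π = 1/(2*π), achieved by sin(2*π·x).
This is the k = 3 harmonic; the ratio L/(kπ) is strictly less than C_P = L/π, consistent with the sharp inequality ||u||_L² ≤ C_P ||u'||_L².


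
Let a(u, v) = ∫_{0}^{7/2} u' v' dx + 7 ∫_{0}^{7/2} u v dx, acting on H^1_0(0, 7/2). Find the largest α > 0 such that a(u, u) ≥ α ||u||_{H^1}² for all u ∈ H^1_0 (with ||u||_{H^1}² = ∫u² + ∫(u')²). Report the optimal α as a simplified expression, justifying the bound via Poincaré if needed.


α = 1

Coercivity of a(·,·) on H^1_0(0, 7/2) means a(u, u) ≥ α ||u||_{H^1}² for every u ∈ H^1_0.
The interval has length L = 7/2, and Poincaré/coercivity depend only on L. Here a(u, u) = ∫(u')² + (7)·∫u².
Here c = 7 ≥ 1, so a(u,u) = ∫(u')² + c∫u² ≥ ∫(u')² + ∫u² = ||u||_{H^1}², i.e. α = 1 works. No larger α is possible: a(u,u) ≥ α||u||_{H^1}² means (1−α)∫(u')² ≥ (α−c)∫u², and for the modes u_n = sin(nπ(x−x₀)/L) (x₀ the left endpoint) one has ∫u_n²/∫(u_n')² = (L/(nπ))² → 0, so a(u_n,u_n)/||u_n||_{H^1}² → 1. Hence the optimal constant is α = 1.
Therefore α = 1.


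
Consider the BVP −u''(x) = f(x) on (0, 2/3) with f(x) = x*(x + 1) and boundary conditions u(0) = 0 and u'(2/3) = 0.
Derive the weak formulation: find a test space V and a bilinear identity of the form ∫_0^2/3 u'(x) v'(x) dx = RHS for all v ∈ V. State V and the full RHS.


V = {v ∈ H^1(0, 2/3) : v(0) = 0} (test functions vanish at x = 0 where u is specified); weak form: ∫_0^2/3 u'v' dx = ∫_0^2/3 (x*(x + 1)) v dx for all v ∈ V.

Multiply both sides by a test function v and integrate from 0 to 2/3:
  ∫_0^2/3 −u''(x) v(x) dx = ∫_0^2/3 f(x) v(x) dx.
Integrate the LHS by parts once:
  ∫_0^2/3 −u'' v dx = −[u'(x) v(x)]_0^2/3 + ∫_0^2/3 u'(x) v'(x) dx.
Thus ∫_0^2/3 u'(x) v'(x) dx = ∫_0^2/3 f(x) v(x) dx + [u'(x) v(x)]_0^2/3.
Choose V so that boundary terms are either known or forced to vanish.
Mixed BC: u(0) = 0 (Dirichlet) and u'(2/3) = 0 (Neumann). Define V = {v ∈ H^1(0, 2/3) : v(0) = 0}. Then [u' v]_0^2/3 = u'(2/3)·v(2/3) − u'(0)·0 = 0.
Weak formulation: find u (satisfying any essential BC) such that ∫_0^2/3 u'(x) v'(x) dx = ∫_0^2/3 f v dx for all v ∈ V (Dirichlet at 0 absorbed into V; the Neumann datum at x = 2/3 is zero, so no boundary term remains).
Substituting f(x) = x*(x + 1), the right-hand side is ∫_0^2/3 (x*(x + 1)) v dx.


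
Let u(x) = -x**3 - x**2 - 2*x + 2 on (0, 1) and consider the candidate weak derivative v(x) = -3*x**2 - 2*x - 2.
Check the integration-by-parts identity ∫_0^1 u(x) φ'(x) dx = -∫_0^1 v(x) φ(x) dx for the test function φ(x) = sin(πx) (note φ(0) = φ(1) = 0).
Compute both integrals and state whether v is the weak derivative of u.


LHS = -12/π^3 + 9/π, RHS = -12/π^3 + 9/π. Yes, v = u' weakly.

u(x) = -x**3 - x**2 - 2*x + 2, classical derivative u'(x) = -3*x**2 - 2*x - 2.
φ(x) = sin(πx), so φ'(x) = π*cos(π*x).
Note φ(0) = φ(1) = 0, so the boundary term u·φ vanishes.
LHS = ∫_0^1 u(x) φ'(x) dx = ∫_0^1 (-π*x^3*cos(π*x) - π*x^2*cos(π*x) - 2*π*x*cos(π*x) + 2*π*cos(π*x)) dx. Term by term:
  ∫_0^1 2*π*cos(π*x) dx = 0;  ∫_0^1 -π*x^2*cos(π*x) dx = 2/π;  ∫_0^1 -π*x^3*cos(π*x) dx = -12/π^3 + 3/π;
  ∫_0^1 -2*π*x*cos(π*x) dx = 4/π.
Sum: 0 + 2/π + -12/π^3 + 3/π + 4/π = -12/π^3 + 9/π.
So LHS = -12/π^3 + 9/π.
∫_0^1 v(x) φ(x) dx = ∫_0^1 (-3*x^2*sin(π*x) - 2*x*sin(π*x) - 2*sin(π*x)) dx. Term by term:
  ∫_0^1 -2*sin(π*x) dx = -4/π;  ∫_0^1 -3*x^2*sin(π*x) dx = -3/π + 12/π^3;  ∫_0^1 -2*x*sin(π*x) dx = -2/π.
Sum: -4/π + -3/π + 12/π^3 − 2/π = -9/π + 12/π^3.
So RHS = -∫_0^1 v(x) φ(x) dx = -12/π^3 + 9/π.
LHS = RHS, so the identity holds for this test φ.
Moreover u is smooth here and v(x) = u'(x) = -3*x**2 - 2*x - 2 pointwise, so the identity holds for every test function. Hence v is the weak derivative of u.
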